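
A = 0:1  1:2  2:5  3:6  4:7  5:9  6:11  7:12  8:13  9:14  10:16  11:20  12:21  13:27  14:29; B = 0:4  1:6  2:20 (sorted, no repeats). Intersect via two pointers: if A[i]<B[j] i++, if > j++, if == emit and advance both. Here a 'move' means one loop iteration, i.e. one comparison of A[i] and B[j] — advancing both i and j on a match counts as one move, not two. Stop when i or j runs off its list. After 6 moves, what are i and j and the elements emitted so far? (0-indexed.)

i=0 j=0: 1<4, i++
i=1 j=0: 2<4, i++
i=2 j=0: 5>4, j++
i=2 j=1: 5<6, i++
i=3 j=1: 6==6 emit, i++,j++
i=4 j=2: 7<20, i++

i=5, j=2, emitted=[6]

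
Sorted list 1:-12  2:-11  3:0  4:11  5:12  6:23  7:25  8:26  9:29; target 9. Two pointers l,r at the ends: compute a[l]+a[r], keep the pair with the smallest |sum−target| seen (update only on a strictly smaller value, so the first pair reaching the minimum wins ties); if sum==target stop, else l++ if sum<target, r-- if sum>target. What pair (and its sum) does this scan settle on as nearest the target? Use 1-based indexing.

pair (-12, 23) with sum 11 (|Δ|=2)

l=1 r=9: -12+29=17 d=8 *, r--
l=1 r=8: -12+26=14 d=5 *, r--
l=1 r=7: -12+25=13 d=4 *, r--
l=1 r=6: -12+23=11 d=2 *, r--
l=1 r=5: -12+12=0 d=9, l++
l=2 r=5: -11+12=1 d=8, l++
l=3 r=5: 0+12=12 d=3, r--
l=3 r=4: 0+11=11 d=2, r--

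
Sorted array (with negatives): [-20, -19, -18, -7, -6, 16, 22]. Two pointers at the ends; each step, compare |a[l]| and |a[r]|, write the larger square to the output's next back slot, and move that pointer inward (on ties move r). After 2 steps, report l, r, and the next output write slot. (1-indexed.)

l=2, r=6, next write slot=5

[1,7] |-20|<=|22| out[7]=484 → r--
[1,6] |-20|>|16| out[6]=400 → l++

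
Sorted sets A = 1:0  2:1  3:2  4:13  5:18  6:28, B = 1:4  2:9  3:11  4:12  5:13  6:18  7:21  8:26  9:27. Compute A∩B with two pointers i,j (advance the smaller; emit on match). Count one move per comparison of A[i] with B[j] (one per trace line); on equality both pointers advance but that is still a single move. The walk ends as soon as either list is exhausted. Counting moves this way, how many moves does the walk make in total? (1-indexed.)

12 moves

i=1 j=1: 0<4, i++
i=2 j=1: 1<4, i++
i=3 j=1: 2<4, i++
i=4 j=1: 13>4, j++
i=4 j=2: 13>9, j++
i=4 j=3: 13>11, j++
i=4 j=4: 13>12, j++
i=4 j=5: 13==13 emit, i++,j++
i=5 j=6: 18==18 emit, i++,j++
i=6 j=7: 28>21, j++
i=6 j=8: 28>26, j++
i=6 j=9: 28>27, j++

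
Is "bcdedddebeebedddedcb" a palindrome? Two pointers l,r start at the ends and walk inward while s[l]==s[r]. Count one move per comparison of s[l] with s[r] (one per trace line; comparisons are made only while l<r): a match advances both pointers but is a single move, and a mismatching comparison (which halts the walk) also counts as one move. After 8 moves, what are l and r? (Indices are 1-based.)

l=9, r=12

l=1 r=20: 'b'=='b', l++,r--
l=2 r=19: 'c'=='c', l++,r--
l=3 r=18: 'd'=='d', l++,r--
l=4 r=17: 'e'=='e', l++,r--
l=5 r=16: 'd'=='d', l++,r--
l=6 r=15: 'd'=='d', l++,r--
l=7 r=14: 'd'=='d', l++,r--
l=8 r=13: 'e'=='e', l++,r--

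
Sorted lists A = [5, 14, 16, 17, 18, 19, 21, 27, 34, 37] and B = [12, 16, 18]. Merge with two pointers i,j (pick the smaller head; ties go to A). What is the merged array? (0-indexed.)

[5, 12, 14, 16, 16, 17, 18, 18, 19, 21, 27, 34, 37]

[i=0,j=0] A[i]=5<=B[j]=12 take 5 → i++
[i=1,j=0] A[i]=14>B[j]=12 take 12 → j++
[i=1,j=1] A[i]=14<=B[j]=16 take 14 → i++
[i=2,j=1] A[i]=16<=B[j]=16 take 16 → i++
[i=3,j=1] A[i]=17>B[j]=16 take 16 → j++
[i=3,j=2] A[i]=17<=B[j]=18 take 17 → i++
[i=4,j=2] A[i]=18<=B[j]=18 take 18 → i++
[i=5,j=2] A[i]=19>B[j]=18 take 18 → j++
[i=5,j=3] B done, take A[i]=19 → i++
[i=6,j=3] B done, take A[i]=21 → i++
[i=7,j=3] B done, take A[i]=27 → i++
[i=8,j=3] B done, take A[i]=34 → i++
[i=9,j=3] B done, take A[i]=37 → i++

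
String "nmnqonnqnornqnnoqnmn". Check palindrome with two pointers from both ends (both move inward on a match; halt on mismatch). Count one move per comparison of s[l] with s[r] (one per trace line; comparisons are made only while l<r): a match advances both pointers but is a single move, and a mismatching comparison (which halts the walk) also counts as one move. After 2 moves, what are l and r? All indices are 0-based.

[0,19] 'n'=='n' → l++,r--
[1,18] 'm'=='m' → l++,r--

l=2, r=17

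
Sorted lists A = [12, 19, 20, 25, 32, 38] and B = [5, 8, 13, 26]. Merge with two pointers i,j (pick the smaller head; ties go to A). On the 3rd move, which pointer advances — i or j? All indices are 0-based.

[i=0,j=0] A[i]=12>B[j]=5 take 5 → j++
[i=0,j=1] A[i]=12>B[j]=8 take 8 → j++
[i=0,j=2] A[i]=12<=B[j]=13 take 12 → i++

i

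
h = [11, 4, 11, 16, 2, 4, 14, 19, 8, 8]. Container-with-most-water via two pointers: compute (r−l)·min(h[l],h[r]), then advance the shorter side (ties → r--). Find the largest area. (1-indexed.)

max area = 77

l=1 r=10: min(11,8)*9=72 best=72 *, r--
l=1 r=9: min(11,8)*8=64 best=72, r--
l=1 r=8: min(11,19)*7=77 best=77 *, l++
l=2 r=8: min(4,19)*6=24 best=77, l++
l=3 r=8: min(11,19)*5=55 best=77, l++
l=4 r=8: min(16,19)*4=64 best=77, l++
l=5 r=8: min(2,19)*3=6 best=77, l++
l=6 r=8: min(4,19)*2=8 best=77, l++
l=7 r=8: min(14,19)*1=14 best=77, l++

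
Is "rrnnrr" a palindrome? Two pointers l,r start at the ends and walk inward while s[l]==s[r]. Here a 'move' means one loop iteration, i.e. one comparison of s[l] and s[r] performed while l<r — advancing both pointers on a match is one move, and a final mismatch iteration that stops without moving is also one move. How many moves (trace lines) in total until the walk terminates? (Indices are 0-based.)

3 moves

[0,5] 'r'=='r' → l++,r--
[1,4] 'r'=='r' → l++,r--
[2,3] 'n'=='n' → l++,r--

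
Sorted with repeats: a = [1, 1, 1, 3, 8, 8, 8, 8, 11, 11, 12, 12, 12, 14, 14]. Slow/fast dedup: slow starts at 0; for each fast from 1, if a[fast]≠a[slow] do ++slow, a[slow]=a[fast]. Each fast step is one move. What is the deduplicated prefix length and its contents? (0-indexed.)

slow=0 fast=1: a[fast]=1=a[slow] dup, fast++
slow=0 fast=2: a[fast]=1=a[slow] dup, fast++
slow=0 fast=3: a[fast]=3≠a[slow]=1 write a[1]=3, slow++,fast++
slow=1 fast=4: a[fast]=8≠a[slow]=3 write a[2]=8, slow++,fast++
slow=2 fast=5: a[fast]=8=a[slow] dup, fast++
slow=2 fast=6: a[fast]=8=a[slow] dup, fast++
slow=2 fast=7: a[fast]=8=a[slow] dup, fast++
slow=2 fast=8: a[fast]=11≠a[slow]=8 write a[3]=11, slow++,fast++
slow=3 fast=9: a[fast]=11=a[slow] dup, fast++
slow=3 fast=10: a[fast]=12≠a[slow]=11 write a[4]=12, slow++,fast++
slow=4 fast=11: a[fast]=12=a[slow] dup, fast++
slow=4 fast=12: a[fast]=12=a[slow] dup, fast++
slow=4 fast=13: a[fast]=14≠a[slow]=12 write a[5]=14, slow++,fast++
slow=5 fast=14: a[fast]=14=a[slow] dup, fast++

length 6; prefix = [1, 3, 8, 11, 12, 14]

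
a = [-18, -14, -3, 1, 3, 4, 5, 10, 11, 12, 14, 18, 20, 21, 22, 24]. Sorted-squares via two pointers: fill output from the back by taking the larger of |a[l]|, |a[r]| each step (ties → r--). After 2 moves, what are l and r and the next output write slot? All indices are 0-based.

l=0, r=13, next write slot=13

[0,15] |-18|<=|24| out[15]=576 → r--
[0,14] |-18|<=|22| out[14]=484 → r--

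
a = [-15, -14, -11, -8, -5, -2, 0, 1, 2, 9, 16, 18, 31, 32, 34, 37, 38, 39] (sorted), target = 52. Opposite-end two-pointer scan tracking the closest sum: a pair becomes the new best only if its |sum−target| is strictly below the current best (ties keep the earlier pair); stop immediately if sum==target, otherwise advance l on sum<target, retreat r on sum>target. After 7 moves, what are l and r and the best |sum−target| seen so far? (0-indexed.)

l=0 r=17: -15+39=24 d=28 *, l++
l=1 r=17: -14+39=25 d=27 *, l++
l=2 r=17: -11+39=28 d=24 *, l++
l=3 r=17: -8+39=31 d=21 *, l++
l=4 r=17: -5+39=34 d=18 *, l++
l=5 r=17: -2+39=37 d=15 *, l++
l=6 r=17: 0+39=39 d=13 *, l++

l=7, r=17, best |Δ|=13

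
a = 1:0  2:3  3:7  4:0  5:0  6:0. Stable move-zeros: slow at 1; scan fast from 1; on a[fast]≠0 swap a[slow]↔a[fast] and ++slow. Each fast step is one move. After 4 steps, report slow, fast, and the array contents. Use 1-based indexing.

slow=3, fast=5, a=[3, 7, 0, 0, 0, 0]

(s=1,f=1) a[fast]=0 → fast++
(s=1,f=2) a[fast]=3≠0 swap→a[1]=3 → slow++,fast++
(s=2,f=3) a[fast]=7≠0 swap→a[2]=7 → slow++,fast++
(s=3,f=4) a[fast]=0 → fast++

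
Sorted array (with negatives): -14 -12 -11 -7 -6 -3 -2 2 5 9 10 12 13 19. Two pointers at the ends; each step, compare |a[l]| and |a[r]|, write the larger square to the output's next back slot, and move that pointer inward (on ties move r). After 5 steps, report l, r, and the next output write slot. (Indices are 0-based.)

[0,13] |-14|<=|19| out[13]=361 → r--
[0,12] |-14|>|13| out[12]=196 → l++
[1,12] |-12|<=|13| out[11]=169 → r--
[1,11] |-12|<=|12| out[10]=144 → r--
[1,10] |-12|>|10| out[9]=144 → l++

l=2, r=10, next write slot=8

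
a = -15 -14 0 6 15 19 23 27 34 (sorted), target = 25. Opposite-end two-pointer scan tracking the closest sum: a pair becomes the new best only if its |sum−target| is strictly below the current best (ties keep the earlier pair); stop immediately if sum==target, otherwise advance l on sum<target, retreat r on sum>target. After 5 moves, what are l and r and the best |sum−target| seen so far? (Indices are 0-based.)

l=3, r=6, best |Δ|=2

[0,8] -15+34=19 d=6 * → l++
[1,8] -14+34=20 d=5 * → l++
[2,8] 0+34=34 d=9 → r--
[2,7] 0+27=27 d=2 * → r--
[2,6] 0+23=23 d=2 → l++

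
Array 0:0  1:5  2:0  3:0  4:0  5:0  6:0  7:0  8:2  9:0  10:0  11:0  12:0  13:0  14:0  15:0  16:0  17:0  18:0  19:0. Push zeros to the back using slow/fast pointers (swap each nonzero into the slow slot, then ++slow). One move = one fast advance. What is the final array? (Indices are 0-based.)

(s=0,f=0) a[fast]=0 → fast++
(s=0,f=1) a[fast]=5≠0 swap→a[0]=5 → slow++,fast++
(s=1,f=2) a[fast]=0 → fast++
(s=1,f=3) a[fast]=0 → fast++
(s=1,f=4) a[fast]=0 → fast++
(s=1,f=5) a[fast]=0 → fast++
(s=1,f=6) a[fast]=0 → fast++
(s=1,f=7) a[fast]=0 → fast++
(s=1,f=8) a[fast]=2≠0 swap→a[1]=2 → slow++,fast++
(s=2,f=9) a[fast]=0 → fast++
(s=2,f=10) a[fast]=0 → fast++
(s=2,f=11) a[fast]=0 → fast++
(s=2,f=12) a[fast]=0 → fast++
(s=2,f=13) a[fast]=0 → fast++
(s=2,f=14) a[fast]=0 → fast++
(s=2,f=15) a[fast]=0 → fast++
(s=2,f=16) a[fast]=0 → fast++
(s=2,f=17) a[fast]=0 → fast++
(s=2,f=18) a[fast]=0 → fast++
(s=2,f=19) a[fast]=0 → fast++

[5, 2, 0, 0, 0, 0, 0, 0, 0, 0, 0, 0, 0, 0, 0, 0, 0, 0, 0, 0]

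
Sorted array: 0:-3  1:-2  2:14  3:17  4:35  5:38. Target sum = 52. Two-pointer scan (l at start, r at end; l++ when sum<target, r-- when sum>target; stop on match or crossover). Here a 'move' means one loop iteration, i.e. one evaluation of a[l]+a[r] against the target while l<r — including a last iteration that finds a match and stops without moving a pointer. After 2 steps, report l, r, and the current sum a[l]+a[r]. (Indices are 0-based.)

[0,5] -3+38=35 <52 → l++
[1,5] -2+38=36 <52 → l++

l=2, r=5, sum=52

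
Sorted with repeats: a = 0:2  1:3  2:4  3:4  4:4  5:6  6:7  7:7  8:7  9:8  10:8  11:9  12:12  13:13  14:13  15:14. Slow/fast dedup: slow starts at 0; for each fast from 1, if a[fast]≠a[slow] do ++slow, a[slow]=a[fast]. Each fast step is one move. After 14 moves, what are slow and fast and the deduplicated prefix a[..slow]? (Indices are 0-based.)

slow=8, fast=15, prefix=[2, 3, 4, 6, 7, 8, 9, 12, 13]

slow=0 fast=1: a[fast]=3≠a[slow]=2 write a[1]=3, slow++,fast++
slow=1 fast=2: a[fast]=4≠a[slow]=3 write a[2]=4, slow++,fast++
slow=2 fast=3: a[fast]=4=a[slow] dup, fast++
slow=2 fast=4: a[fast]=4=a[slow] dup, fast++
slow=2 fast=5: a[fast]=6≠a[slow]=4 write a[3]=6, slow++,fast++
slow=3 fast=6: a[fast]=7≠a[slow]=6 write a[4]=7, slow++,fast++
slow=4 fast=7: a[fast]=7=a[slow] dup, fast++
slow=4 fast=8: a[fast]=7=a[slow] dup, fast++
slow=4 fast=9: a[fast]=8≠a[slow]=7 write a[5]=8, slow++,fast++
slow=5 fast=10: a[fast]=8=a[slow] dup, fast++
slow=5 fast=11: a[fast]=9≠a[slow]=8 write a[6]=9, slow++,fast++
slow=6 fast=12: a[fast]=12≠a[slow]=9 write a[7]=12, slow++,fast++
slow=7 fast=13: a[fast]=13≠a[slow]=12 write a[8]=13, slow++,fast++
slow=8 fast=14: a[fast]=13=a[slow] dup, fast++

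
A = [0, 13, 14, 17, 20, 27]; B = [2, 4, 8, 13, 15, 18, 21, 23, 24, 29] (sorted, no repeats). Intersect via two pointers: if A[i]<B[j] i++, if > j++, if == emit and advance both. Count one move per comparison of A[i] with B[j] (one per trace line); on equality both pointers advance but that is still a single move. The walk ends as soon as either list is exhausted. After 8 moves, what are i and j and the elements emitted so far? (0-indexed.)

i=4, j=5, emitted=[13]

i=0 j=0: 0<2, i++
i=1 j=0: 13>2, j++
i=1 j=1: 13>4, j++
i=1 j=2: 13>8, j++
i=1 j=3: 13==13 emit, i++,j++
i=2 j=4: 14<15, i++
i=3 j=4: 17>15, j++
i=3 j=5: 17<18, i++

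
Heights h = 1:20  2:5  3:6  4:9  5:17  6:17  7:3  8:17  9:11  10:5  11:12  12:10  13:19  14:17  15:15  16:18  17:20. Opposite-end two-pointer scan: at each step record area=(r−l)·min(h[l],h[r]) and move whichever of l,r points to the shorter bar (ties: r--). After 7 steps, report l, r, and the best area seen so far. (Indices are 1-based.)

[1,17] min(20,20)*16=320 best=320 * → r--
[1,16] min(20,18)*15=270 best=320 → r--
[1,15] min(20,15)*14=210 best=320 → r--
[1,14] min(20,17)*13=221 best=320 → r--
[1,13] min(20,19)*12=228 best=320 → r--
[1,12] min(20,10)*11=110 best=320 → r--
[1,11] min(20,12)*10=120 best=320 → r--

l=1, r=10, best area=320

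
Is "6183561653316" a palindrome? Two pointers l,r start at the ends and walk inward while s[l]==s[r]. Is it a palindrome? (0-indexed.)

not a palindrome (mismatch at 2,10)

[0,12] '6'=='6' → l++,r--
[1,11] '1'=='1' → l++,r--
[2,10] '8'!='3' → stop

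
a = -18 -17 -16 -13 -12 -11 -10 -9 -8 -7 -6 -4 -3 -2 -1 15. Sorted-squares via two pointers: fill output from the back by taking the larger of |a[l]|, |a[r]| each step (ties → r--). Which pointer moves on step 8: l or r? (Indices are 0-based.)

[0,15] |-18|>|15| out[15]=324 → l++
[1,15] |-17|>|15| out[14]=289 → l++
[2,15] |-16|>|15| out[13]=256 → l++
[3,15] |-13|<=|15| out[12]=225 → r--
[3,14] |-13|>|-1| out[11]=169 → l++
[4,14] |-12|>|-1| out[10]=144 → l++
[5,14] |-11|>|-1| out[9]=121 → l++
[6,14] |-10|>|-1| out[8]=100 → l++

l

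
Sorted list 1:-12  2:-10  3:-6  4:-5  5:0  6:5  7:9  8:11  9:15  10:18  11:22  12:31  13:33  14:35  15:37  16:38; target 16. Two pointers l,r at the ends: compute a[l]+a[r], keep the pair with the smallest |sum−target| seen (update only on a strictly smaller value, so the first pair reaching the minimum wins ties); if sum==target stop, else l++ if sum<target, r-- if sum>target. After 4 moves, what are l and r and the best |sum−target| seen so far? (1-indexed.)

l=1, r=12, best |Δ|=5

[1,16] -12+38=26 d=10 * → r--
[1,15] -12+37=25 d=9 * → r--
[1,14] -12+35=23 d=7 * → r--
[1,13] -12+33=21 d=5 * → r--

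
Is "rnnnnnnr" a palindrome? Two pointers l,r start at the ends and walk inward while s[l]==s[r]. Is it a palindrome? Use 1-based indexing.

palindrome

[1,8] 'r'=='r' → l++,r--
[2,7] 'n'=='n' → l++,r--
[3,6] 'n'=='n' → l++,r--
[4,5] 'n'=='n' → l++,r--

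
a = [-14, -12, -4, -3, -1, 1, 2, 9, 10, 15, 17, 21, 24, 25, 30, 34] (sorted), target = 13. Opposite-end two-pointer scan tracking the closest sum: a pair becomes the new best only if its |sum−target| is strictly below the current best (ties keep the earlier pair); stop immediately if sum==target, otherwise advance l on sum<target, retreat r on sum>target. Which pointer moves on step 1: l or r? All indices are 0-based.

l=0 r=15: -14+34=20 d=7 *, r--

r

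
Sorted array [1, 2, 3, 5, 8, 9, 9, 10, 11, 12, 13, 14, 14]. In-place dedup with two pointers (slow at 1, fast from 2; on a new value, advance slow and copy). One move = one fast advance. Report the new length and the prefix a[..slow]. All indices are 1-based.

length 11; prefix = [1, 2, 3, 5, 8, 9, 10, 11, 12, 13, 14]

(s=1,f=2) a[fast]=2≠a[slow]=1 write a[2]=2 → slow++,fast++
(s=2,f=3) a[fast]=3≠a[slow]=2 write a[3]=3 → slow++,fast++
(s=3,f=4) a[fast]=5≠a[slow]=3 write a[4]=5 → slow++,fast++
(s=4,f=5) a[fast]=8≠a[slow]=5 write a[5]=8 → slow++,fast++
(s=5,f=6) a[fast]=9≠a[slow]=8 write a[6]=9 → slow++,fast++
(s=6,f=7) a[fast]=9=a[slow] dup → fast++
(s=6,f=8) a[fast]=10≠a[slow]=9 write a[7]=10 → slow++,fast++
(s=7,f=9) a[fast]=11≠a[slow]=10 write a[8]=11 → slow++,fast++
(s=8,f=10) a[fast]=12≠a[slow]=11 write a[9]=12 → slow++,fast++
(s=9,f=11) a[fast]=13≠a[slow]=12 write a[10]=13 → slow++,fast++
(s=10,f=12) a[fast]=14≠a[slow]=13 write a[11]=14 → slow++,fast++
(s=11,f=13) a[fast]=14=a[slow] dup → fast++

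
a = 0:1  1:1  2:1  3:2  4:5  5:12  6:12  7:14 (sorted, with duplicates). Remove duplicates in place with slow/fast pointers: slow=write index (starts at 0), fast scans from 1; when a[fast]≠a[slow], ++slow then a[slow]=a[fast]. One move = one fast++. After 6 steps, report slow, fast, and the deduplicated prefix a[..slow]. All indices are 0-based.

slow=3, fast=7, prefix=[1, 2, 5, 12]

slow=0 fast=1: a[fast]=1=a[slow] dup, fast++
slow=0 fast=2: a[fast]=1=a[slow] dup, fast++
slow=0 fast=3: a[fast]=2≠a[slow]=1 write a[1]=2, slow++,fast++
slow=1 fast=4: a[fast]=5≠a[slow]=2 write a[2]=5, slow++,fast++
slow=2 fast=5: a[fast]=12≠a[slow]=5 write a[3]=12, slow++,fast++
slow=3 fast=6: a[fast]=12=a[slow] dup, fast++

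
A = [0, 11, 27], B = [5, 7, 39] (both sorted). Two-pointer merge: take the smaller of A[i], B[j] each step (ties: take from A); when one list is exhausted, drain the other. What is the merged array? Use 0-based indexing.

[0, 5, 7, 11, 27, 39]

[i=0,j=0] A[i]=0<=B[j]=5 take 0 → i++
[i=1,j=0] A[i]=11>B[j]=5 take 5 → j++
[i=1,j=1] A[i]=11>B[j]=7 take 7 → j++
[i=1,j=2] A[i]=11<=B[j]=39 take 11 → i++
[i=2,j=2] A[i]=27<=B[j]=39 take 27 → i++
[i=3,j=2] A done, take B[j]=39 → j++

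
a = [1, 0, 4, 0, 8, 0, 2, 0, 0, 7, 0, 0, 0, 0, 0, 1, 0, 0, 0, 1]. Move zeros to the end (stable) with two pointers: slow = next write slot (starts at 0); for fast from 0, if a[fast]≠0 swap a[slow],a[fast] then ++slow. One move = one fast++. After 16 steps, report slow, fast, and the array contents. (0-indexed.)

slow=0 fast=0: a[fast]=1≠0 swap→a[0]=1, slow++,fast++
slow=1 fast=1: a[fast]=0, fast++
slow=1 fast=2: a[fast]=4≠0 swap→a[1]=4, slow++,fast++
slow=2 fast=3: a[fast]=0, fast++
slow=2 fast=4: a[fast]=8≠0 swap→a[2]=8, slow++,fast++
slow=3 fast=5: a[fast]=0, fast++
slow=3 fast=6: a[fast]=2≠0 swap→a[3]=2, slow++,fast++
slow=4 fast=7: a[fast]=0, fast++
slow=4 fast=8: a[fast]=0, fast++
slow=4 fast=9: a[fast]=7≠0 swap→a[4]=7, slow++,fast++
slow=5 fast=10: a[fast]=0, fast++
slow=5 fast=11: a[fast]=0, fast++
slow=5 fast=12: a[fast]=0, fast++
slow=5 fast=13: a[fast]=0, fast++
slow=5 fast=14: a[fast]=0, fast++
slow=5 fast=15: a[fast]=1≠0 swap→a[5]=1, slow++,fast++

slow=6, fast=16, a=[1, 4, 8, 2, 7, 1, 0, 0, 0, 0, 0, 0, 0, 0, 0, 0, 0, 0, 0, 1]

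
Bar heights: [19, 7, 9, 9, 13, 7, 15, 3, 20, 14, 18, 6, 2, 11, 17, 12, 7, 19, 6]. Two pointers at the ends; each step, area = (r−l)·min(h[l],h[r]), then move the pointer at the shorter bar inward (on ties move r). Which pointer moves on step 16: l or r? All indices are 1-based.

l

[1,19] min(19,6)*18=108 best=108 * → r--
[1,18] min(19,19)*17=323 best=323 * → r--
[1,17] min(19,7)*16=112 best=323 → r--
[1,16] min(19,12)*15=180 best=323 → r--
[1,15] min(19,17)*14=238 best=323 → r--
[1,14] min(19,11)*13=143 best=323 → r--
[1,13] min(19,2)*12=24 best=323 → r--
[1,12] min(19,6)*11=66 best=323 → r--
[1,11] min(19,18)*10=180 best=323 → r--
[1,10] min(19,14)*9=126 best=323 → r--
[1,9] min(19,20)*8=152 best=323 → l++
[2,9] min(7,20)*7=49 best=323 → l++
[3,9] min(9,20)*6=54 best=323 → l++
[4,9] min(9,20)*5=45 best=323 → l++
[5,9] min(13,20)*4=52 best=323 → l++
[6,9] min(7,20)*3=21 best=323 → l++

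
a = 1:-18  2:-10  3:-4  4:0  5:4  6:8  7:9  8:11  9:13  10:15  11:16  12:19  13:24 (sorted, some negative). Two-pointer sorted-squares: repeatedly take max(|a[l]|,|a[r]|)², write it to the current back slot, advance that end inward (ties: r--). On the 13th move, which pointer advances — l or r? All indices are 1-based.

[1,13] |-18|<=|24| out[13]=576 → r--
[1,12] |-18|<=|19| out[12]=361 → r--
[1,11] |-18|>|16| out[11]=324 → l++
[2,11] |-10|<=|16| out[10]=256 → r--
[2,10] |-10|<=|15| out[9]=225 → r--
[2,9] |-10|<=|13| out[8]=169 → r--
[2,8] |-10|<=|11| out[7]=121 → r--
[2,7] |-10|>|9| out[6]=100 → l++
[3,7] |-4|<=|9| out[5]=81 → r--
[3,6] |-4|<=|8| out[4]=64 → r--
[3,5] |-4|<=|4| out[3]=16 → r--
[3,4] |-4|>|0| out[2]=16 → l++
[4,4] |0|<=|0| out[1]=0 → r--

r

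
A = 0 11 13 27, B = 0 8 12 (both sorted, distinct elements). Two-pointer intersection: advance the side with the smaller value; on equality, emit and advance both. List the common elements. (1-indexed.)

i=1 j=1: 0==0 emit, i++,j++
i=2 j=2: 11>8, j++
i=2 j=3: 11<12, i++
i=3 j=3: 13>12, j++

intersection = [0]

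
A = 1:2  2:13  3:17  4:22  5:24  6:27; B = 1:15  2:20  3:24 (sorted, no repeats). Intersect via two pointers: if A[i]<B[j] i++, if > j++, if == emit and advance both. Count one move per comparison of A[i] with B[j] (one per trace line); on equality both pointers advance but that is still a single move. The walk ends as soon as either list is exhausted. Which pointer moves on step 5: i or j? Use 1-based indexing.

j

i=1 j=1: 2<15, i++
i=2 j=1: 13<15, i++
i=3 j=1: 17>15, j++
i=3 j=2: 17<20, i++
i=4 j=2: 22>20, j++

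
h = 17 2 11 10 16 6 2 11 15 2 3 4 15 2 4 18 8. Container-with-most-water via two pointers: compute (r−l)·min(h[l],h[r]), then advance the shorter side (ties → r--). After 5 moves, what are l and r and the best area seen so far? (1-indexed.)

[1,17] min(17,8)*16=128 best=128 * → r--
[1,16] min(17,18)*15=255 best=255 * → l++
[2,16] min(2,18)*14=28 best=255 → l++
[3,16] min(11,18)*13=143 best=255 → l++
[4,16] min(10,18)*12=120 best=255 → l++

l=5, r=16, best area=255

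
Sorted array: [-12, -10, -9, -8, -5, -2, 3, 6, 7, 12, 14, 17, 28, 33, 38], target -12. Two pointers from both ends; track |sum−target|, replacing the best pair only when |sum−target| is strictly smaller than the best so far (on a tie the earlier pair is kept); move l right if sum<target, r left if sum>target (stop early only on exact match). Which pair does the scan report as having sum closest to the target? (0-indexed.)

l=0 r=14: -12+38=26 d=38 *, r--
l=0 r=13: -12+33=21 d=33 *, r--
l=0 r=12: -12+28=16 d=28 *, r--
l=0 r=11: -12+17=5 d=17 *, r--
l=0 r=10: -12+14=2 d=14 *, r--
l=0 r=9: -12+12=0 d=12 *, r--
l=0 r=8: -12+7=-5 d=7 *, r--
l=0 r=7: -12+6=-6 d=6 *, r--
l=0 r=6: -12+3=-9 d=3 *, r--
l=0 r=5: -12+-2=-14 d=2 *, l++
l=1 r=5: -10+-2=-12 d=0 *, stop

pair (-10, -2) with sum -12 (|Δ|=0)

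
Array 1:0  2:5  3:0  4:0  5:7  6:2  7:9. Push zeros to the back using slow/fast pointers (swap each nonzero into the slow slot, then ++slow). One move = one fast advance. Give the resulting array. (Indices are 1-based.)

[5, 7, 2, 9, 0, 0, 0]

(s=1,f=1) a[fast]=0 → fast++
(s=1,f=2) a[fast]=5≠0 swap→a[1]=5 → slow++,fast++
(s=2,f=3) a[fast]=0 → fast++
(s=2,f=4) a[fast]=0 → fast++
(s=2,f=5) a[fast]=7≠0 swap→a[2]=7 → slow++,fast++
(s=3,f=6) a[fast]=2≠0 swap→a[3]=2 → slow++,fast++
(s=4,f=7) a[fast]=9≠0 swap→a[4]=9 → slow++,fast++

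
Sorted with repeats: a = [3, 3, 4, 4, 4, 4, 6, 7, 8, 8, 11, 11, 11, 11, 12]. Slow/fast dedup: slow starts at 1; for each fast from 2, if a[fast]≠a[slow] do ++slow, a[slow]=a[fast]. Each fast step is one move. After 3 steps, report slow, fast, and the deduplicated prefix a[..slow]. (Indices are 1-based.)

slow=1 fast=2: a[fast]=3=a[slow] dup, fast++
slow=1 fast=3: a[fast]=4≠a[slow]=3 write a[2]=4, slow++,fast++
slow=2 fast=4: a[fast]=4=a[slow] dup, fast++

slow=2, fast=5, prefix=[3, 4]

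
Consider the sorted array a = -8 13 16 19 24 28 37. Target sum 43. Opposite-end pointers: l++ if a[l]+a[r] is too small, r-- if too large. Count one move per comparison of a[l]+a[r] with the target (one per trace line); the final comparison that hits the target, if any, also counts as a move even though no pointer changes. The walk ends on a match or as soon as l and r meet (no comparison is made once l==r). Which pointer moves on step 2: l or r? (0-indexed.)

r

l=0 r=6: -8+37=29 <43, l++
l=1 r=6: 13+37=50 >43, r--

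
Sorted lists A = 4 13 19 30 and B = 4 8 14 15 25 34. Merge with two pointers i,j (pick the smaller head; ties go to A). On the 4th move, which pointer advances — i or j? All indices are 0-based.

i=0 j=0: A[i]=4<=B[j]=4 take 4, i++
i=1 j=0: A[i]=13>B[j]=4 take 4, j++
i=1 j=1: A[i]=13>B[j]=8 take 8, j++
i=1 j=2: A[i]=13<=B[j]=14 take 13, i++

i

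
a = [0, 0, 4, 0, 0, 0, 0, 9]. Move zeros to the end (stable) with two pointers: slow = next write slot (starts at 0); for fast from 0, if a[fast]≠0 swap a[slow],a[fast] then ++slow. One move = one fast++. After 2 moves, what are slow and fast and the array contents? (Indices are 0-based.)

(s=0,f=0) a[fast]=0 → fast++
(s=0,f=1) a[fast]=0 → fast++

slow=0, fast=2, a=[0, 0, 4, 0, 0, 0, 0, 9]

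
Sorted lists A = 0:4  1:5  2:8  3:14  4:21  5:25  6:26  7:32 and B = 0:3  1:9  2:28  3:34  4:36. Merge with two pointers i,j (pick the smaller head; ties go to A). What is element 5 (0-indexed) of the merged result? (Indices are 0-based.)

merged[5] = 14

[i=0,j=0] A[i]=4>B[j]=3 take 3 → j++
[i=0,j=1] A[i]=4<=B[j]=9 take 4 → i++
[i=1,j=1] A[i]=5<=B[j]=9 take 5 → i++
[i=2,j=1] A[i]=8<=B[j]=9 take 8 → i++
[i=3,j=1] A[i]=14>B[j]=9 take 9 → j++
[i=3,j=2] A[i]=14<=B[j]=28 take 14 → i++
[i=4,j=2] A[i]=21<=B[j]=28 take 21 → i++
[i=5,j=2] A[i]=25<=B[j]=28 take 25 → i++
[i=6,j=2] A[i]=26<=B[j]=28 take 26 → i++
[i=7,j=2] A[i]=32>B[j]=28 take 28 → j++
[i=7,j=3] A[i]=32<=B[j]=34 take 32 → i++
[i=8,j=3] A done, take B[j]=34 → j++
[i=8,j=4] A done, take B[j]=36 → j++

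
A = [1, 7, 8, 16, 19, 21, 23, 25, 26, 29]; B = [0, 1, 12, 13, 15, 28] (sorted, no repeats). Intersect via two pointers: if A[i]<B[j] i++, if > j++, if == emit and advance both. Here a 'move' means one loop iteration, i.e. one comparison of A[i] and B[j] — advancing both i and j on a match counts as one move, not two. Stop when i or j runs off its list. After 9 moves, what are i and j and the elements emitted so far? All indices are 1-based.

i=1 j=1: 1>0, j++
i=1 j=2: 1==1 emit, i++,j++
i=2 j=3: 7<12, i++
i=3 j=3: 8<12, i++
i=4 j=3: 16>12, j++
i=4 j=4: 16>13, j++
i=4 j=5: 16>15, j++
i=4 j=6: 16<28, i++
i=5 j=6: 19<28, i++

i=6, j=6, emitted=[1]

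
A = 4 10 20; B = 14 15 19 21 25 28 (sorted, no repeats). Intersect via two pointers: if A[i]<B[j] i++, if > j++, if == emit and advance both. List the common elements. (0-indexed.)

intersection = []

i=0 j=0: 4<14, i++
i=1 j=0: 10<14, i++
i=2 j=0: 20>14, j++
i=2 j=1: 20>15, j++
i=2 j=2: 20>19, j++
i=2 j=3: 20<21, i++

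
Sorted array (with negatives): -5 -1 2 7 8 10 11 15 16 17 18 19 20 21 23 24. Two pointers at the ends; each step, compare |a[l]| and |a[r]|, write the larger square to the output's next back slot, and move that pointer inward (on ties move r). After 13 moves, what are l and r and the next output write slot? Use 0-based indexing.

[0,15] |-5|<=|24| out[15]=576 → r--
[0,14] |-5|<=|23| out[14]=529 → r--
[0,13] |-5|<=|21| out[13]=441 → r--
[0,12] |-5|<=|20| out[12]=400 → r--
[0,11] |-5|<=|19| out[11]=361 → r--
[0,10] |-5|<=|18| out[10]=324 → r--
[0,9] |-5|<=|17| out[9]=289 → r--
[0,8] |-5|<=|16| out[8]=256 → r--
[0,7] |-5|<=|15| out[7]=225 → r--
[0,6] |-5|<=|11| out[6]=121 → r--
[0,5] |-5|<=|10| out[5]=100 → r--
[0,4] |-5|<=|8| out[4]=64 → r--
[0,3] |-5|<=|7| out[3]=49 → r--

l=0, r=2, next write slot=2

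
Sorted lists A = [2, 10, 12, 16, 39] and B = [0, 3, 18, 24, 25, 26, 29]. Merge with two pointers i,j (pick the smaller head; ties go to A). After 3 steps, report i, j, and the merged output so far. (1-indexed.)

i=2, j=3, merged so far=[0, 2, 3]

[i=1,j=1] A[i]=2>B[j]=0 take 0 → j++
[i=1,j=2] A[i]=2<=B[j]=3 take 2 → i++
[i=2,j=2] A[i]=10>B[j]=3 take 3 → j++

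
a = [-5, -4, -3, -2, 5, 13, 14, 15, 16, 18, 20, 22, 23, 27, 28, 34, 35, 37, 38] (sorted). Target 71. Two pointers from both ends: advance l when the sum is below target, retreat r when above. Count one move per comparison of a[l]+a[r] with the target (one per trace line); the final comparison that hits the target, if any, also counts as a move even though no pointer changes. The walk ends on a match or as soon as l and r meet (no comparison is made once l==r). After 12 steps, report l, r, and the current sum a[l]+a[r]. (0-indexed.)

l=12, r=18, sum=61

l=0 r=18: -5+38=33 <71, l++
l=1 r=18: -4+38=34 <71, l++
l=2 r=18: -3+38=35 <71, l++
l=3 r=18: -2+38=36 <71, l++
l=4 r=18: 5+38=43 <71, l++
l=5 r=18: 13+38=51 <71, l++
l=6 r=18: 14+38=52 <71, l++
l=7 r=18: 15+38=53 <71, l++
l=8 r=18: 16+38=54 <71, l++
l=9 r=18: 18+38=56 <71, l++
l=10 r=18: 20+38=58 <71, l++
l=11 r=18: 22+38=60 <71, l++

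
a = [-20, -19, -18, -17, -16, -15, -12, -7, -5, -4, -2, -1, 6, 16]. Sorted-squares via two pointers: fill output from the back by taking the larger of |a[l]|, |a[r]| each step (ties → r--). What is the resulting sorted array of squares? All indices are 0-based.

[1, 4, 16, 25, 36, 49, 144, 225, 256, 256, 289, 324, 361, 400]

[0,13] |-20|>|16| out[13]=400 → l++
[1,13] |-19|>|16| out[12]=361 → l++
[2,13] |-18|>|16| out[11]=324 → l++
[3,13] |-17|>|16| out[10]=289 → l++
[4,13] |-16|<=|16| out[9]=256 → r--
[4,12] |-16|>|6| out[8]=256 → l++
[5,12] |-15|>|6| out[7]=225 → l++
[6,12] |-12|>|6| out[6]=144 → l++
[7,12] |-7|>|6| out[5]=49 → l++
[8,12] |-5|<=|6| out[4]=36 → r--
[8,11] |-5|>|-1| out[3]=25 → l++
[9,11] |-4|>|-1| out[2]=16 → l++
[10,11] |-2|>|-1| out[1]=4 → l++
[11,11] |-1|<=|-1| out[0]=1 → r--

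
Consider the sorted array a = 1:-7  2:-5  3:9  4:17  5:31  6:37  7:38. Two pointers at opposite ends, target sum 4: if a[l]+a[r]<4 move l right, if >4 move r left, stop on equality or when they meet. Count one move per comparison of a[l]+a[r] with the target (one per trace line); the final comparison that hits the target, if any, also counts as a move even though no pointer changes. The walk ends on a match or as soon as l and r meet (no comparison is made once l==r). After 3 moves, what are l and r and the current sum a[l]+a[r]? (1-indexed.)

l=1, r=4, sum=10

[1,7] -7+38=31 >4 → r--
[1,6] -7+37=30 >4 → r--
[1,5] -7+31=24 >4 → r--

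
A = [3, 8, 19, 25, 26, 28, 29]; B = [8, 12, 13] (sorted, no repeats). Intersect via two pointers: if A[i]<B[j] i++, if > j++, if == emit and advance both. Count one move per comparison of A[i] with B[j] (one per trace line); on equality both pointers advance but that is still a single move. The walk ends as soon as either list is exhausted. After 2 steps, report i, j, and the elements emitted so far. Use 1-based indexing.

[i=1,j=1] 3<8 → i++
[i=2,j=1] 8==8 emit → i++,j++

i=3, j=2, emitted=[8]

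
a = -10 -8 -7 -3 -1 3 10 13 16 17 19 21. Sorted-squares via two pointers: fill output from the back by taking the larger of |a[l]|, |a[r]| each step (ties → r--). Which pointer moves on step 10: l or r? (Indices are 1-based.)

[1,12] |-10|<=|21| out[12]=441 → r--
[1,11] |-10|<=|19| out[11]=361 → r--
[1,10] |-10|<=|17| out[10]=289 → r--
[1,9] |-10|<=|16| out[9]=256 → r--
[1,8] |-10|<=|13| out[8]=169 → r--
[1,7] |-10|<=|10| out[7]=100 → r--
[1,6] |-10|>|3| out[6]=100 → l++
[2,6] |-8|>|3| out[5]=64 → l++
[3,6] |-7|>|3| out[4]=49 → l++
[4,6] |-3|<=|3| out[3]=9 → r--

r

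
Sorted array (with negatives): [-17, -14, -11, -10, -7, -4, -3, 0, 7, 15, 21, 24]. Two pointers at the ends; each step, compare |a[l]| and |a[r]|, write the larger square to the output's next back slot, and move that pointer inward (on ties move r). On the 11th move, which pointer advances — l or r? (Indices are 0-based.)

l=0 r=11: |-17|<=|24| out[11]=576, r--
l=0 r=10: |-17|<=|21| out[10]=441, r--
l=0 r=9: |-17|>|15| out[9]=289, l++
l=1 r=9: |-14|<=|15| out[8]=225, r--
l=1 r=8: |-14|>|7| out[7]=196, l++
l=2 r=8: |-11|>|7| out[6]=121, l++
l=3 r=8: |-10|>|7| out[5]=100, l++
l=4 r=8: |-7|<=|7| out[4]=49, r--
l=4 r=7: |-7|>|0| out[3]=49, l++
l=5 r=7: |-4|>|0| out[2]=16, l++
l=6 r=7: |-3|>|0| out[1]=9, l++

l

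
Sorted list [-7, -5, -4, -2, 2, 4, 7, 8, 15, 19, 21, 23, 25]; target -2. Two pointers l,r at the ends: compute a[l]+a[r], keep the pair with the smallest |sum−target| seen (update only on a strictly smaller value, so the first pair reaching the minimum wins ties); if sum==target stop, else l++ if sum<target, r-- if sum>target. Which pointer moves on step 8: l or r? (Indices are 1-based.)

l

[1,13] -7+25=18 d=20 * → r--
[1,12] -7+23=16 d=18 * → r--
[1,11] -7+21=14 d=16 * → r--
[1,10] -7+19=12 d=14 * → r--
[1,9] -7+15=8 d=10 * → r--
[1,8] -7+8=1 d=3 * → r--
[1,7] -7+7=0 d=2 * → r--
[1,6] -7+4=-3 d=1 * → l++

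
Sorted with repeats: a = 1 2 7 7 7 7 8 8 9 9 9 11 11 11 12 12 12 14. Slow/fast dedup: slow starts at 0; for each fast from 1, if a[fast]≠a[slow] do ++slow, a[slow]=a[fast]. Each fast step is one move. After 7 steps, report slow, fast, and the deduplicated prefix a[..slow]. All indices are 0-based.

slow=0 fast=1: a[fast]=2≠a[slow]=1 write a[1]=2, slow++,fast++
slow=1 fast=2: a[fast]=7≠a[slow]=2 write a[2]=7, slow++,fast++
slow=2 fast=3: a[fast]=7=a[slow] dup, fast++
slow=2 fast=4: a[fast]=7=a[slow] dup, fast++
slow=2 fast=5: a[fast]=7=a[slow] dup, fast++
slow=2 fast=6: a[fast]=8≠a[slow]=7 write a[3]=8, slow++,fast++
slow=3 fast=7: a[fast]=8=a[slow] dup, fast++

slow=3, fast=8, prefix=[1, 2, 7, 8]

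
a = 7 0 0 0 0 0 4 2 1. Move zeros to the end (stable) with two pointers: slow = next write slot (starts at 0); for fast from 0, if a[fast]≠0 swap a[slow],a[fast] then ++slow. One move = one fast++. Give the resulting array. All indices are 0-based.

[7, 4, 2, 1, 0, 0, 0, 0, 0]

(s=0,f=0) a[fast]=7≠0 swap→a[0]=7 → slow++,fast++
(s=1,f=1) a[fast]=0 → fast++
(s=1,f=2) a[fast]=0 → fast++
(s=1,f=3) a[fast]=0 → fast++
(s=1,f=4) a[fast]=0 → fast++
(s=1,f=5) a[fast]=0 → fast++
(s=1,f=6) a[fast]=4≠0 swap→a[1]=4 → slow++,fast++
(s=2,f=7) a[fast]=2≠0 swap→a[2]=2 → slow++,fast++
(s=3,f=8) a[fast]=1≠0 swap→a[3]=1 → slow++,fast++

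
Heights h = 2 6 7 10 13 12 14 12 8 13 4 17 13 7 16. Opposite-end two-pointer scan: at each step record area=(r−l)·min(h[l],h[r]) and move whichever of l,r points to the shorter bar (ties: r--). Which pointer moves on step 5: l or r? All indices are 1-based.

l

l=1 r=15: min(2,16)*14=28 best=28 *, l++
l=2 r=15: min(6,16)*13=78 best=78 *, l++
l=3 r=15: min(7,16)*12=84 best=84 *, l++
l=4 r=15: min(10,16)*11=110 best=110 *, l++
l=5 r=15: min(13,16)*10=130 best=130 *, l++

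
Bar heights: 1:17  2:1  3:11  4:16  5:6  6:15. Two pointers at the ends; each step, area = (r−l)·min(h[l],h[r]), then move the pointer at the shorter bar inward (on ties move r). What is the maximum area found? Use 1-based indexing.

l=1 r=6: min(17,15)*5=75 best=75 *, r--
l=1 r=5: min(17,6)*4=24 best=75, r--
l=1 r=4: min(17,16)*3=48 best=75, r--
l=1 r=3: min(17,11)*2=22 best=75, r--
l=1 r=2: min(17,1)*1=1 best=75, r--

max area = 75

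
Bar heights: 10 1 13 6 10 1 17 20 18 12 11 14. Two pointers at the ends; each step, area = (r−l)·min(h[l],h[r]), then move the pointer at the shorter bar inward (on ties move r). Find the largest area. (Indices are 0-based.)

max area = 117

l=0 r=11: min(10,14)*11=110 best=110 *, l++
l=1 r=11: min(1,14)*10=10 best=110, l++
l=2 r=11: min(13,14)*9=117 best=117 *, l++
l=3 r=11: min(6,14)*8=48 best=117, l++
l=4 r=11: min(10,14)*7=70 best=117, l++
l=5 r=11: min(1,14)*6=6 best=117, l++
l=6 r=11: min(17,14)*5=70 best=117, r--
l=6 r=10: min(17,11)*4=44 best=117, r--
l=6 r=9: min(17,12)*3=36 best=117, r--
l=6 r=8: min(17,18)*2=34 best=117, l++
l=7 r=8: min(20,18)*1=18 best=117, r--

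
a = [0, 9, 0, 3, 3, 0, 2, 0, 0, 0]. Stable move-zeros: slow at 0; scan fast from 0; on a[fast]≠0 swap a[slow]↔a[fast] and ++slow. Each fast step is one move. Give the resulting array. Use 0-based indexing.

[9, 3, 3, 2, 0, 0, 0, 0, 0, 0]

slow=0 fast=0: a[fast]=0, fast++
slow=0 fast=1: a[fast]=9≠0 swap→a[0]=9, slow++,fast++
slow=1 fast=2: a[fast]=0, fast++
slow=1 fast=3: a[fast]=3≠0 swap→a[1]=3, slow++,fast++
slow=2 fast=4: a[fast]=3≠0 swap→a[2]=3, slow++,fast++
slow=3 fast=5: a[fast]=0, fast++
slow=3 fast=6: a[fast]=2≠0 swap→a[3]=2, slow++,fast++
slow=4 fast=7: a[fast]=0, fast++
slow=4 fast=8: a[fast]=0, fast++
slow=4 fast=9: a[fast]=0, fast++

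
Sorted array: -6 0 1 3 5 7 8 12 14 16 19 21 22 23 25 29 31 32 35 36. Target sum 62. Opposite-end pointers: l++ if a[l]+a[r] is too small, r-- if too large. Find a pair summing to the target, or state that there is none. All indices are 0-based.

no pair

l=0 r=19: -6+36=30 <62, l++
l=1 r=19: 0+36=36 <62, l++
l=2 r=19: 1+36=37 <62, l++
l=3 r=19: 3+36=39 <62, l++
l=4 r=19: 5+36=41 <62, l++
l=5 r=19: 7+36=43 <62, l++
l=6 r=19: 8+36=44 <62, l++
l=7 r=19: 12+36=48 <62, l++
l=8 r=19: 14+36=50 <62, l++
l=9 r=19: 16+36=52 <62, l++
l=10 r=19: 19+36=55 <62, l++
l=11 r=19: 21+36=57 <62, l++
l=12 r=19: 22+36=58 <62, l++
l=13 r=19: 23+36=59 <62, l++
l=14 r=19: 25+36=61 <62, l++
l=15 r=19: 29+36=65 >62, r--
l=15 r=18: 29+35=64 >62, r--
l=15 r=17: 29+32=61 <62, l++
l=16 r=17: 31+32=63 >62, r--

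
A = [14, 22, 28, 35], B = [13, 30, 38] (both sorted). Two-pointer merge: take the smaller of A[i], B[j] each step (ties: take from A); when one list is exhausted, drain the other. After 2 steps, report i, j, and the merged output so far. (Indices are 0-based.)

i=1, j=1, merged so far=[13, 14]

[i=0,j=0] A[i]=14>B[j]=13 take 13 → j++
[i=0,j=1] A[i]=14<=B[j]=30 take 14 → i++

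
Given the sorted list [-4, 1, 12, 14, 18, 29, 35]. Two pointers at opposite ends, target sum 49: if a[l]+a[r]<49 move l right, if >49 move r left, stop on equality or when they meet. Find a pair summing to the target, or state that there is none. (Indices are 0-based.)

(14, 35)

[0,6] -4+35=31 <49 → l++
[1,6] 1+35=36 <49 → l++
[2,6] 12+35=47 <49 → l++
[3,6] 14+35=49 → found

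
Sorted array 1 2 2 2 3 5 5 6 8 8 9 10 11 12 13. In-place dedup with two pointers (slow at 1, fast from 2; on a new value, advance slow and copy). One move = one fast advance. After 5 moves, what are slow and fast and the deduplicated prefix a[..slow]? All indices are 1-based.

slow=4, fast=7, prefix=[1, 2, 3, 5]

(s=1,f=2) a[fast]=2≠a[slow]=1 write a[2]=2 → slow++,fast++
(s=2,f=3) a[fast]=2=a[slow] dup → fast++
(s=2,f=4) a[fast]=2=a[slow] dup → fast++
(s=2,f=5) a[fast]=3≠a[slow]=2 write a[3]=3 → slow++,fast++
(s=3,f=6) a[fast]=5≠a[slow]=3 write a[4]=5 → slow++,fast++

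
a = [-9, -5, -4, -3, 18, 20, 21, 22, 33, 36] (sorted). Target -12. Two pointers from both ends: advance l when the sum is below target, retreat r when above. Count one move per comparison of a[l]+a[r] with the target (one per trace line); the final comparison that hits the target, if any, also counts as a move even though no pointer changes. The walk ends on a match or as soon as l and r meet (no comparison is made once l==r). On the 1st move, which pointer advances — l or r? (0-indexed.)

[0,9] -9+36=27 >-12 → r--

r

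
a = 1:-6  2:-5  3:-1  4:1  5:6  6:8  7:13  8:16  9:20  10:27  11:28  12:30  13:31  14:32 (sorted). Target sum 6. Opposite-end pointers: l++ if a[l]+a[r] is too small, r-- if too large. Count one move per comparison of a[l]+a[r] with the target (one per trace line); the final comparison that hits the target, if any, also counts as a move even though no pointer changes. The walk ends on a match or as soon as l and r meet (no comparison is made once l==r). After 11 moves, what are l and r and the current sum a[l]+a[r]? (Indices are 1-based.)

l=1 r=14: -6+32=26 >6, r--
l=1 r=13: -6+31=25 >6, r--
l=1 r=12: -6+30=24 >6, r--
l=1 r=11: -6+28=22 >6, r--
l=1 r=10: -6+27=21 >6, r--
l=1 r=9: -6+20=14 >6, r--
l=1 r=8: -6+16=10 >6, r--
l=1 r=7: -6+13=7 >6, r--
l=1 r=6: -6+8=2 <6, l++
l=2 r=6: -5+8=3 <6, l++
l=3 r=6: -1+8=7 >6, r--

l=3, r=5, sum=5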